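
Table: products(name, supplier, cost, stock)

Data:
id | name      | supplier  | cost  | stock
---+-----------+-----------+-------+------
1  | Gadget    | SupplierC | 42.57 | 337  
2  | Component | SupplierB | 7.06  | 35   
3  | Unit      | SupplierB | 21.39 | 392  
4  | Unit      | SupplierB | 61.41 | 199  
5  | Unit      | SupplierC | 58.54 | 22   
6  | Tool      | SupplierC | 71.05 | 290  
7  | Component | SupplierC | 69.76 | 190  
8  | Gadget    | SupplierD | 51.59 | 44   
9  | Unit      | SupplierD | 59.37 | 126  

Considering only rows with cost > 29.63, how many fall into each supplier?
SELECT supplier, COUNT(*)
FROM products
WHERE cost > 29.63
GROUP BY supplier

Note: WHERE filters rows before grouping.

Result:
  SupplierB: 1
  SupplierC: 4
  SupplierD: 2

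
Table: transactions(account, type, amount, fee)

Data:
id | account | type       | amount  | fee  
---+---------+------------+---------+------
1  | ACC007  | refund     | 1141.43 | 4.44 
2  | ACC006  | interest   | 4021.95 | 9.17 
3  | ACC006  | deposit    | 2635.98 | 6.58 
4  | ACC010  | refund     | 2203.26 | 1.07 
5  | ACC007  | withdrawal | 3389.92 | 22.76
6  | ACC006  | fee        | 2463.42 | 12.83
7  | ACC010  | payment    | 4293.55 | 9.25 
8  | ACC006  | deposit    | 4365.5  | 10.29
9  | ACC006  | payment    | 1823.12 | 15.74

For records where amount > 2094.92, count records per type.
SELECT type, COUNT(*)
FROM transactions
WHERE amount > 2094.92
GROUP BY type

Note: WHERE filters rows before grouping.

Result:
  deposit: 2
  fee: 1
  interest: 1
  payment: 1
  refund: 1
  withdrawal: 1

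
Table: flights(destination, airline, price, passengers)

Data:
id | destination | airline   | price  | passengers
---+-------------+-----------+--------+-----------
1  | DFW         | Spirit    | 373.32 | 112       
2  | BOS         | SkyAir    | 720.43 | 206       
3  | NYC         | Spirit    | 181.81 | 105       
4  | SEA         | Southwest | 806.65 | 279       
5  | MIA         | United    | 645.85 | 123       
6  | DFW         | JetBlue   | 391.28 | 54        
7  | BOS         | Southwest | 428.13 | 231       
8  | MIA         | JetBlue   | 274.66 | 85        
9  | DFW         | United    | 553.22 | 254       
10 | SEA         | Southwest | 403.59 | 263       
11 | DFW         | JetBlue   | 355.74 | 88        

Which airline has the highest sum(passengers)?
SELECT airline, SUM(passengers) as val
FROM flights
GROUP BY airline
ORDER BY val DESC
LIMIT 1

Result: Southwest with sum(passengers) = 773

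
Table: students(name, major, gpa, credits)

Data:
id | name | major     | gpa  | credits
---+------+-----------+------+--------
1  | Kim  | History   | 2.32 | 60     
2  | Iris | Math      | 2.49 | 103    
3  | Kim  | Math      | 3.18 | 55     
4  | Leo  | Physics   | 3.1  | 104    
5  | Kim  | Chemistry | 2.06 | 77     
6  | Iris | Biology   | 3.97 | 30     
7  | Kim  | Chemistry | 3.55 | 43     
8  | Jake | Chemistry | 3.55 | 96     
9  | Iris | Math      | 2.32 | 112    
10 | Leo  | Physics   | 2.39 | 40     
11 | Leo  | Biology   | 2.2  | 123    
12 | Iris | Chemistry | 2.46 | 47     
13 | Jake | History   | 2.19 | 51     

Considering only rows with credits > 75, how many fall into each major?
SELECT major, COUNT(*)
FROM students
WHERE credits > 75
GROUP BY major

Note: WHERE filters rows before grouping.

Result:
  Biology: 1
  Chemistry: 2
  Math: 2
  Physics: 1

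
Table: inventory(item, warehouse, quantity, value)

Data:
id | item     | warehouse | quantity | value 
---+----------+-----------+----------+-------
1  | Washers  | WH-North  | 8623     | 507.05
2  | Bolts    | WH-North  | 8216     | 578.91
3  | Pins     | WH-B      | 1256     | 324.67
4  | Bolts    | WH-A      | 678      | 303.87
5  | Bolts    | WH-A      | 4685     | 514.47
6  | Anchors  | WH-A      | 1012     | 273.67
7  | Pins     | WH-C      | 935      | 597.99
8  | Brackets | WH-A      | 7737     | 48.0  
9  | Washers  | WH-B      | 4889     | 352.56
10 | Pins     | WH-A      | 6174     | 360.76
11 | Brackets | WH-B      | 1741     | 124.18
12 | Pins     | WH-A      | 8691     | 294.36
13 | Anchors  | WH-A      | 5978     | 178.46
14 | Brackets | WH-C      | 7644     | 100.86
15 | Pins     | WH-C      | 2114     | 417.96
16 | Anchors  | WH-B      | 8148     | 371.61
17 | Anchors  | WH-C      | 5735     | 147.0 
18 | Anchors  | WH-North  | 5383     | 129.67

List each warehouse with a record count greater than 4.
SELECT warehouse, COUNT(*) as cnt
FROM inventory
GROUP BY warehouse
HAVING COUNT(*) > 4

Result:
  WH-A: 7

Note: HAVING filters groups after aggregation, WHERE filters rows before.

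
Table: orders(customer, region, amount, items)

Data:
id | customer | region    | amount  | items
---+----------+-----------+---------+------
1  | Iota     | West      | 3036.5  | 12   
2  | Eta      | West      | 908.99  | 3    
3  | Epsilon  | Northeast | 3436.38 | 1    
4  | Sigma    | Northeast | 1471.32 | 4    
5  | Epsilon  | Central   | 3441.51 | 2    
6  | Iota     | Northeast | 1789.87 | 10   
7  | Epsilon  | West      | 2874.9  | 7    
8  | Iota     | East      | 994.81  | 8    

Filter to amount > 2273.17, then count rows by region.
SELECT region, COUNT(*)
FROM orders
WHERE amount > 2273.17
GROUP BY region

Note: WHERE filters rows before grouping.

Result:
  Central: 1
  Northeast: 1
  West: 2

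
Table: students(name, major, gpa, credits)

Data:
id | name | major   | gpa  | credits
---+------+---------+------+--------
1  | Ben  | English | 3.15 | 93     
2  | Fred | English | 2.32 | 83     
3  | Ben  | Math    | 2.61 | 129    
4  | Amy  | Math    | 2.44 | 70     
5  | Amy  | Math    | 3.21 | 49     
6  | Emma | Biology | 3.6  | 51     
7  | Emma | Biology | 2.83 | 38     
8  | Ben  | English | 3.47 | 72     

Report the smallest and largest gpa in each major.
SELECT major, MIN(gpa), MAX(gpa)
FROM students
GROUP BY major

Result:
  Biology: min=2.83, max=3.60
  English: min=2.32, max=3.47
  Math: min=2.44, max=3.21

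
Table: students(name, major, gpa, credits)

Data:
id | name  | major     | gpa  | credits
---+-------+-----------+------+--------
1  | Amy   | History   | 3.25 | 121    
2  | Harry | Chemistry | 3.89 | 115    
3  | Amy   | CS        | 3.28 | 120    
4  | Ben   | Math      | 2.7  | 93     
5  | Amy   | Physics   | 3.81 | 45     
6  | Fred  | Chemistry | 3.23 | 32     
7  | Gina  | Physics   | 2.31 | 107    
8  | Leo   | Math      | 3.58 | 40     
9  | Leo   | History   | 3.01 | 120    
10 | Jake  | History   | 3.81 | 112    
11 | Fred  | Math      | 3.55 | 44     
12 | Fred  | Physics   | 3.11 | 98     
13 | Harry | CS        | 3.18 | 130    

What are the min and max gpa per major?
SELECT major, MIN(gpa), MAX(gpa)
FROM students
GROUP BY major

Result:
  CS: min=3.18, max=3.28
  Chemistry: min=3.23, max=3.89
  History: min=3.01, max=3.81
  Math: min=2.70, max=3.58
  Physics: min=2.31, max=3.81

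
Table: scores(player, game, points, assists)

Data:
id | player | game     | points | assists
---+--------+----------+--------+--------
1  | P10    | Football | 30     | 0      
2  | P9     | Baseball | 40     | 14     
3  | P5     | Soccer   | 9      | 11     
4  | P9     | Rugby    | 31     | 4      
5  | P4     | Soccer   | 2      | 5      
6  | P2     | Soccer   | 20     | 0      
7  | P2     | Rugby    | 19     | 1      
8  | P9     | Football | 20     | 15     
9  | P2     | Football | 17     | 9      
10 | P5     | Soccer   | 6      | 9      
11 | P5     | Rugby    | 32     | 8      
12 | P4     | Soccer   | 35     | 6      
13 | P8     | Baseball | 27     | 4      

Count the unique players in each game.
SELECT game, COUNT(DISTINCT player)
FROM scores
GROUP BY game

Result:
  Baseball: 2 distinct
  Football: 3 distinct
  Rugby: 3 distinct
  Soccer: 3 distinct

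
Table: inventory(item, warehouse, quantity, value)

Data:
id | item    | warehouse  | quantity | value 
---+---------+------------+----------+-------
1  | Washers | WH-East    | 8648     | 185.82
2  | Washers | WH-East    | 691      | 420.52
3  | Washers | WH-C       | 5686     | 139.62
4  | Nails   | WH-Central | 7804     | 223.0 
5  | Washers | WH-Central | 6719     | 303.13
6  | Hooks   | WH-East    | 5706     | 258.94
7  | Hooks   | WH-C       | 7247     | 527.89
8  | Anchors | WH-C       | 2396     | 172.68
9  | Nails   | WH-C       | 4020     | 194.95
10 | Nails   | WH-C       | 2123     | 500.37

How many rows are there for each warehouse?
SELECT warehouse, COUNT(*) as count
FROM inventory
GROUP BY warehouse

Result:
  WH-C: 5
  WH-Central: 2
  WH-East: 3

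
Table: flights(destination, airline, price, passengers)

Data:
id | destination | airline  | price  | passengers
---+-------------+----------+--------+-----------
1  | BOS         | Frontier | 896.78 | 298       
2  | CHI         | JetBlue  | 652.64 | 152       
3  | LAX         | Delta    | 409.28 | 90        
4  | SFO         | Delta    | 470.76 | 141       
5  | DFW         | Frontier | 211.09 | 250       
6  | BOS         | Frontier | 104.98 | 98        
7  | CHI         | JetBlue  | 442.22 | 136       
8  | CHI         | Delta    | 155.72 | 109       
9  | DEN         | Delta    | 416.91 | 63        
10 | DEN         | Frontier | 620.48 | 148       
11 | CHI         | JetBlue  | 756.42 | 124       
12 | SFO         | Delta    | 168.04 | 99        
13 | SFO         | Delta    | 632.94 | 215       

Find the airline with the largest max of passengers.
SELECT airline, MAX(passengers) as val
FROM flights
GROUP BY airline
ORDER BY val DESC
LIMIT 1

Result: Frontier with max(passengers) = 298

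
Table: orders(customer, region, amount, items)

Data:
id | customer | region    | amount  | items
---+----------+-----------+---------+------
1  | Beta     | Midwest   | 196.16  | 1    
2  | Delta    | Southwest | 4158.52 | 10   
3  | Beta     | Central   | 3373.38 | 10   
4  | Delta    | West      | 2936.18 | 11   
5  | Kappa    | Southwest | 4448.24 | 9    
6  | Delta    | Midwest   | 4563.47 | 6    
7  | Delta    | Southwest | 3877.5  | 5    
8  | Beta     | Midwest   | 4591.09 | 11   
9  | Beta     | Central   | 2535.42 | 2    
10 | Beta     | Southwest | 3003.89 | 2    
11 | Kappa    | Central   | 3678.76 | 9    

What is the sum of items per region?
SELECT region, SUM(items) as result
FROM orders
GROUP BY region

Result:
  Central: 21
  Midwest: 18
  Southwest: 26
  West: 11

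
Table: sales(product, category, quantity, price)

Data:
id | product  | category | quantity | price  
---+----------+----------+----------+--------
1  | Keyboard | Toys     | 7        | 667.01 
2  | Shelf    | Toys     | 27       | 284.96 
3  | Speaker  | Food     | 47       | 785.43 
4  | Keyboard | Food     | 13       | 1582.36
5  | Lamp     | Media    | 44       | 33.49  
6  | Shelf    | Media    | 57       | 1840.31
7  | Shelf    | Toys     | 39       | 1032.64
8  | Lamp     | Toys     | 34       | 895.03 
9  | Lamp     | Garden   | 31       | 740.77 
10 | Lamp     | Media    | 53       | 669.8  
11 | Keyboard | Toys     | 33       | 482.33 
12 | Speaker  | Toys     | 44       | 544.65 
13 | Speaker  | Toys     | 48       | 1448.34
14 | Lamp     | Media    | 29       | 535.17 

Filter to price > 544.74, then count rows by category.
SELECT category, COUNT(*)
FROM sales
WHERE price > 544.74
GROUP BY category

Note: WHERE filters rows before grouping.

Result:
  Food: 2
  Garden: 1
  Media: 2
  Toys: 4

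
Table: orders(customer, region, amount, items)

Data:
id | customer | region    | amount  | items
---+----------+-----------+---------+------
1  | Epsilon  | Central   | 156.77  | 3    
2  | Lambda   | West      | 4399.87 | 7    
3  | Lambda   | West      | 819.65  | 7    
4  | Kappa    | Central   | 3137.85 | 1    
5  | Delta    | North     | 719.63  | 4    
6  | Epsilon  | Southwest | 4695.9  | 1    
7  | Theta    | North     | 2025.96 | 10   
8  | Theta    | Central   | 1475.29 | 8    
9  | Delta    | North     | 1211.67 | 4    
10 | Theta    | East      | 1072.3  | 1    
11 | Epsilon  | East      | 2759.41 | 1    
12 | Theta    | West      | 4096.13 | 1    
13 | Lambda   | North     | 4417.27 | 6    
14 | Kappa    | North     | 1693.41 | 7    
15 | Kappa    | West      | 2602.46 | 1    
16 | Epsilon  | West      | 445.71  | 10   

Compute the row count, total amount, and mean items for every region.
SELECT region,
       COUNT(*) as cnt,
       SUM(amount) as total_amount,
       AVG(items) as avg_items
FROM orders
GROUP BY region

Result:
  Central: 3 records, 4769.91 total amount, 4.00 avg items
  East: 2 records, 3831.71 total amount, 1.00 avg items
  North: 5 records, 10067.94 total amount, 6.20 avg items
  Southwest: 1 records, 4695.90 total amount, 1.00 avg items
  West: 5 records, 12363.82 total amount, 5.20 avg items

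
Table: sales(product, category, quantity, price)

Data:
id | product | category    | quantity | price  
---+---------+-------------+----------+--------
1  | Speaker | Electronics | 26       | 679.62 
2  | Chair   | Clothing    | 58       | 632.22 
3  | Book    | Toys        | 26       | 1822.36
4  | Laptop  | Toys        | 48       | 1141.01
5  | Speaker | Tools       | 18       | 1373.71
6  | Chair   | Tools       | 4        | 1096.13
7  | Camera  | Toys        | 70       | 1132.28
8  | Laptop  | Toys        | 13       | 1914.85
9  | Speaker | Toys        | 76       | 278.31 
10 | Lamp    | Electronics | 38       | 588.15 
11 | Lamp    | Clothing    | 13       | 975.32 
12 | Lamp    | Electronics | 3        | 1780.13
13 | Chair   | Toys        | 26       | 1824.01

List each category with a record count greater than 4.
SELECT category, COUNT(*) as cnt
FROM sales
GROUP BY category
HAVING COUNT(*) > 4

Result:
  Toys: 6

Note: HAVING filters groups after aggregation, WHERE filters rows before.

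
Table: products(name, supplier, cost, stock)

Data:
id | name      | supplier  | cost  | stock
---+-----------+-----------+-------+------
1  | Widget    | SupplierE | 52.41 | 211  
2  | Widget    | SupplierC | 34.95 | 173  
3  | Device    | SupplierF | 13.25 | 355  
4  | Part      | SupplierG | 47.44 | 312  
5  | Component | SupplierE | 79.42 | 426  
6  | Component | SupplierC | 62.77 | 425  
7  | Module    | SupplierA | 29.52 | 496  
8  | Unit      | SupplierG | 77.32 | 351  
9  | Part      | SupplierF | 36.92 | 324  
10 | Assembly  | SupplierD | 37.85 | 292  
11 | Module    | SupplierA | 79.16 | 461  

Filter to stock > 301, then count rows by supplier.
SELECT supplier, COUNT(*)
FROM products
WHERE stock > 301
GROUP BY supplier

Note: WHERE filters rows before grouping.

Result:
  SupplierA: 2
  SupplierC: 1
  SupplierE: 1
  SupplierF: 2
  SupplierG: 2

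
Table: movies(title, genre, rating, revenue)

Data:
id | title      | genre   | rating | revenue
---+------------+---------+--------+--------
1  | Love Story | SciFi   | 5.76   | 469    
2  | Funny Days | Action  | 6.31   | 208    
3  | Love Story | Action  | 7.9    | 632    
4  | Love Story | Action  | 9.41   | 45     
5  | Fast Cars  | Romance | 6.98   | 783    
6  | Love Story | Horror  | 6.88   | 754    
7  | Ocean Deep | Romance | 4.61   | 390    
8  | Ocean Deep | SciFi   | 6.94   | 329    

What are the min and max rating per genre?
SELECT genre, MIN(rating), MAX(rating)
FROM movies
GROUP BY genre

Result:
  Action: min=6.31, max=9.41
  Horror: min=6.88, max=6.88
  Romance: min=4.61, max=6.98
  SciFi: min=5.76, max=6.94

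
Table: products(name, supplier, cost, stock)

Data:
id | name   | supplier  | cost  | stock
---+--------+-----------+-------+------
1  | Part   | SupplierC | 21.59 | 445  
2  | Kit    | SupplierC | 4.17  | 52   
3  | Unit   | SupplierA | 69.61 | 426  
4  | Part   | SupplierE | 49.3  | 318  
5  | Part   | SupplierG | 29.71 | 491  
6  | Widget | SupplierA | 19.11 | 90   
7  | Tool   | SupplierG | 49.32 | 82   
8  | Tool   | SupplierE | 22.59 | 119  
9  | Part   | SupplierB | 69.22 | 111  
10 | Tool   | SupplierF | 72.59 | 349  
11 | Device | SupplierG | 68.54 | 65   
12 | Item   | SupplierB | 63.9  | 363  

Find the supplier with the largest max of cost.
SELECT supplier, MAX(cost) as val
FROM products
GROUP BY supplier
ORDER BY val DESC
LIMIT 1

Result: SupplierF with max(cost) = 72.59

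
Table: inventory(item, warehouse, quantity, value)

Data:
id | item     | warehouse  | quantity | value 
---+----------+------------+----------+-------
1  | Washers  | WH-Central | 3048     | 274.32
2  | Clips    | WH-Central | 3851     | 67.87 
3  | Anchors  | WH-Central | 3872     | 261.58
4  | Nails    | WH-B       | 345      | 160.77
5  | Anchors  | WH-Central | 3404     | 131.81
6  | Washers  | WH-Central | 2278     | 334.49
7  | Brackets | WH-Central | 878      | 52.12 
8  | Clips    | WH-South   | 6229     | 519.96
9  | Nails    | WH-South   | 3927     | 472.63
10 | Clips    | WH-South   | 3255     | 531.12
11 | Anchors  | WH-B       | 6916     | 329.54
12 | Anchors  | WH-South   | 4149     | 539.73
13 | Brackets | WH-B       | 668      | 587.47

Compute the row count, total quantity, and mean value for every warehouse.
SELECT warehouse,
       COUNT(*) as cnt,
       SUM(quantity) as total_quantity,
       AVG(value) as avg_value
FROM inventory
GROUP BY warehouse

Result:
  WH-B: 3 records, 7929 total quantity, 359.26 avg value
  WH-Central: 6 records, 17331 total quantity, 187.03 avg value
  WH-South: 4 records, 17560 total quantity, 515.86 avg value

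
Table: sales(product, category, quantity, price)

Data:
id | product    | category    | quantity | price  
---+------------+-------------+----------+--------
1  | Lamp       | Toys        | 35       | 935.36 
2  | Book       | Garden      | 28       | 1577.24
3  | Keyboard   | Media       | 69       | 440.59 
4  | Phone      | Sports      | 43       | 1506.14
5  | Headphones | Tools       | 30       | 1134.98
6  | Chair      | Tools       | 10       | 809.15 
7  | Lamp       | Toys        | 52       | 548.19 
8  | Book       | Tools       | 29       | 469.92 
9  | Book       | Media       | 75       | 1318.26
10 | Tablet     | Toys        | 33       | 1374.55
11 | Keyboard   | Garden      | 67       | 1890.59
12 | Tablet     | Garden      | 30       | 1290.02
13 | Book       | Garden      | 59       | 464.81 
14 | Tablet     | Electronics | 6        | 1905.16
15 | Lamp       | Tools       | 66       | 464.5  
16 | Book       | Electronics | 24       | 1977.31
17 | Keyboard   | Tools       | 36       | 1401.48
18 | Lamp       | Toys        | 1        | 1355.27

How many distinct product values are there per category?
SELECT category, COUNT(DISTINCT product)
FROM sales
GROUP BY category

Result:
  Electronics: 2 distinct
  Garden: 3 distinct
  Media: 2 distinct
  Sports: 1 distinct
  Tools: 5 distinct
  Toys: 2 distinct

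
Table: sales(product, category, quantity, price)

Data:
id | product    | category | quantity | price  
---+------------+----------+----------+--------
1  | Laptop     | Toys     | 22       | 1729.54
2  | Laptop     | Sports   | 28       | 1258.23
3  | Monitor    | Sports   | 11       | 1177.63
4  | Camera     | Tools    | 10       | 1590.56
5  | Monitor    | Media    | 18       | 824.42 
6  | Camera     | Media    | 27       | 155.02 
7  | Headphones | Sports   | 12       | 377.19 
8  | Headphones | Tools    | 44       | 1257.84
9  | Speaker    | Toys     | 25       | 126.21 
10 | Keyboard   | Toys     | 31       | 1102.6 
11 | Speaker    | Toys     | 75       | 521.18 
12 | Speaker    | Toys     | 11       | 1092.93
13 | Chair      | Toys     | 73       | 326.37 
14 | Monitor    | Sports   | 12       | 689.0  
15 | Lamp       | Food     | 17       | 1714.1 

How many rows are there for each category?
SELECT category, COUNT(*) as count
FROM sales
GROUP BY category

Result:
  Food: 1
  Media: 2
  Sports: 4
  Tools: 2
  Toys: 6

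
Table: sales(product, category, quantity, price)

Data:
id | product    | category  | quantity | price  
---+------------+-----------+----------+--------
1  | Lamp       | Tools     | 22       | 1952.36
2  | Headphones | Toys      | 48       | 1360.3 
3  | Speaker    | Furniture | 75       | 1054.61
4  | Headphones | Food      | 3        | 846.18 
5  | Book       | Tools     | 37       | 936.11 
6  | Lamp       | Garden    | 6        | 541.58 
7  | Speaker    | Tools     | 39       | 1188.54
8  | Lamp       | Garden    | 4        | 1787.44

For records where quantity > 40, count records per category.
SELECT category, COUNT(*)
FROM sales
WHERE quantity > 40
GROUP BY category

Note: WHERE filters rows before grouping.

Result:
  Furniture: 1
  Toys: 1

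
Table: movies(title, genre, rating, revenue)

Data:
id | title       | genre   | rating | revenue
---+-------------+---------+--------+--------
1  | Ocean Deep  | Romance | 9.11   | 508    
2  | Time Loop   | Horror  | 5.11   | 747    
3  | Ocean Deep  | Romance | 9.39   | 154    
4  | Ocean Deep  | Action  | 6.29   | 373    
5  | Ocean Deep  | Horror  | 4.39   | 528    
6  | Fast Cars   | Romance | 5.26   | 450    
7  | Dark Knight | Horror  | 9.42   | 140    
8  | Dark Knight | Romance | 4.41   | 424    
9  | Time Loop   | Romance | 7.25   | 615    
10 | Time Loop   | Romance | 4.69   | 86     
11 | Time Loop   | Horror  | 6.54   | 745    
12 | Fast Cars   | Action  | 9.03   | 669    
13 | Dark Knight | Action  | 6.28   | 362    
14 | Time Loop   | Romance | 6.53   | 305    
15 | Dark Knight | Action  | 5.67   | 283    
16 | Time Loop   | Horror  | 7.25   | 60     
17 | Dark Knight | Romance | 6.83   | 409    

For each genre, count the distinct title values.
SELECT genre, COUNT(DISTINCT title)
FROM movies
GROUP BY genre

Result:
  Action: 3 distinct
  Horror: 3 distinct
  Romance: 4 distinct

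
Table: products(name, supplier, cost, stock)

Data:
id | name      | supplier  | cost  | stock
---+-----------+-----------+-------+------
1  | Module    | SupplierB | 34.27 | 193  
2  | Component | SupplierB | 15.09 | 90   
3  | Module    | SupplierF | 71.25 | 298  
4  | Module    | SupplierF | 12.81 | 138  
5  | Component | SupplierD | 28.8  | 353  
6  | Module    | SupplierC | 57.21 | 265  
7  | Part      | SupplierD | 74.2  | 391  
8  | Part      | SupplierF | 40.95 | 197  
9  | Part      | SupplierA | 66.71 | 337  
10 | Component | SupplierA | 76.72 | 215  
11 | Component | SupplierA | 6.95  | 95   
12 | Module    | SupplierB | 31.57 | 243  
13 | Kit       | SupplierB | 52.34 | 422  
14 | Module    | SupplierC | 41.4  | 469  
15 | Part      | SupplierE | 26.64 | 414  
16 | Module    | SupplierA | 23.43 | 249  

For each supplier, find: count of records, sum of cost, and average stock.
SELECT supplier,
       COUNT(*) as cnt,
       SUM(cost) as total_cost,
       AVG(stock) as avg_stock
FROM products
GROUP BY supplier

Result:
  SupplierA: 4 records, 173.81 total cost, 224.00 avg stock
  SupplierB: 4 records, 133.27 total cost, 237.00 avg stock
  SupplierC: 2 records, 98.61 total cost, 367.00 avg stock
  SupplierD: 2 records, 103.00 total cost, 372.00 avg stock
  SupplierE: 1 records, 26.64 total cost, 414.00 avg stock
  SupplierF: 3 records, 125.01 total cost, 211.00 avg stock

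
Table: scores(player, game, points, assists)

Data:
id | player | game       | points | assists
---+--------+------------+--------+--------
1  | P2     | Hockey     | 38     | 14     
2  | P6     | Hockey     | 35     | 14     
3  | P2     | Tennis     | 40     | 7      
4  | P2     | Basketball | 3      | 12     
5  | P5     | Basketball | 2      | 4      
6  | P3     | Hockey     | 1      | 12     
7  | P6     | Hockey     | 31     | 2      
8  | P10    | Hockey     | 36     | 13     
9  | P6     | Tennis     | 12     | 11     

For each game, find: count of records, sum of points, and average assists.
SELECT game,
       COUNT(*) as cnt,
       SUM(points) as total_points,
       AVG(assists) as avg_assists
FROM scores
GROUP BY game

Result:
  Basketball: 2 records, 5 total points, 8.00 avg assists
  Hockey: 5 records, 141 total points, 11.00 avg assists
  Tennis: 2 records, 52 total points, 9.00 avg assists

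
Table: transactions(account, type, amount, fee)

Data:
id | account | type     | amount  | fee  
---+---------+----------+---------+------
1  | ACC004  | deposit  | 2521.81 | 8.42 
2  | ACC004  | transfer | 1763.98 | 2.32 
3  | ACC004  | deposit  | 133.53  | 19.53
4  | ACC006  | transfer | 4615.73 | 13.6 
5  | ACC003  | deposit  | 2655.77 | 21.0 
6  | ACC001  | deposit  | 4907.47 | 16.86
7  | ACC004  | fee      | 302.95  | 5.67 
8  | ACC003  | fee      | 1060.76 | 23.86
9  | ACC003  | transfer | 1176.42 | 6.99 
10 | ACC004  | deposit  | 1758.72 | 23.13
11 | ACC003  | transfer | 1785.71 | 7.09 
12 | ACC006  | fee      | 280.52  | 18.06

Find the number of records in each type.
SELECT type, COUNT(*) as count
FROM transactions
GROUP BY type

Result:
  deposit: 5
  fee: 3
  transfer: 4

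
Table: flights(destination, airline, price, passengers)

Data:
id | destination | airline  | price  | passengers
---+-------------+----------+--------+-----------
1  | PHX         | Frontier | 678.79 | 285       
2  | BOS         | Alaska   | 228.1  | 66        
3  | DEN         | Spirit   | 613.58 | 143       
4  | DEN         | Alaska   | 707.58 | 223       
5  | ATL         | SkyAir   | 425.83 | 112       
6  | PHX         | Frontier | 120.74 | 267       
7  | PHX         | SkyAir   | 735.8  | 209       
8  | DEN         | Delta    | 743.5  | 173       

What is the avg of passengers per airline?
SELECT airline, AVG(passengers) as result
FROM flights
GROUP BY airline

Result:
  Alaska: 144.50
  Delta: 173.00
  Frontier: 276.00
  SkyAir: 160.50
  Spirit: 143.00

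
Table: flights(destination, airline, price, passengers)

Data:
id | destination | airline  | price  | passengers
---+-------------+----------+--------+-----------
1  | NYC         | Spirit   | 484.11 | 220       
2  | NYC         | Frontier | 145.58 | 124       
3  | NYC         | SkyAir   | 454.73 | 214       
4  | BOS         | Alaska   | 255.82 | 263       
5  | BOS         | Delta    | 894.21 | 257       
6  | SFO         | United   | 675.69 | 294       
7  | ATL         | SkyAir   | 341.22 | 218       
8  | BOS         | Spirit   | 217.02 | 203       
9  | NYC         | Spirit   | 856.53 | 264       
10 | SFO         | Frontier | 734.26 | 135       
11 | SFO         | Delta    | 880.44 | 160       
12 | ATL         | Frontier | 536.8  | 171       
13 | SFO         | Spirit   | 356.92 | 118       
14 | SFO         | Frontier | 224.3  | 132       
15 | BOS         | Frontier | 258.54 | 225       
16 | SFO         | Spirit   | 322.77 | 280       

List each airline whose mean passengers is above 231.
SELECT airline, AVG(passengers)
FROM flights
GROUP BY airline
HAVING AVG(passengers) > 231

Result:
  Alaska: avg=263.00
  United: avg=294.00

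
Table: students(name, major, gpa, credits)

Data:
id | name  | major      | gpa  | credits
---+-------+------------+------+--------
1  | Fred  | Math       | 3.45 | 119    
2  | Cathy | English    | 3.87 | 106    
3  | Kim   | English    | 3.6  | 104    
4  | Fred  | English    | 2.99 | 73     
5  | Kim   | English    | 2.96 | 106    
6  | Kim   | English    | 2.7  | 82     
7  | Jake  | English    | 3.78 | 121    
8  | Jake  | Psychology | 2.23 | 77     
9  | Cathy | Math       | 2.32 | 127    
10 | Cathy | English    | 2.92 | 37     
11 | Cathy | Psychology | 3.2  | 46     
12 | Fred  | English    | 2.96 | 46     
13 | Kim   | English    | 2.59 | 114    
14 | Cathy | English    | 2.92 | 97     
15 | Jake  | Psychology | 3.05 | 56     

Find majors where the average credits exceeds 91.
SELECT major, AVG(credits)
FROM students
GROUP BY major
HAVING AVG(credits) > 91

Result:
  Math: avg=123.00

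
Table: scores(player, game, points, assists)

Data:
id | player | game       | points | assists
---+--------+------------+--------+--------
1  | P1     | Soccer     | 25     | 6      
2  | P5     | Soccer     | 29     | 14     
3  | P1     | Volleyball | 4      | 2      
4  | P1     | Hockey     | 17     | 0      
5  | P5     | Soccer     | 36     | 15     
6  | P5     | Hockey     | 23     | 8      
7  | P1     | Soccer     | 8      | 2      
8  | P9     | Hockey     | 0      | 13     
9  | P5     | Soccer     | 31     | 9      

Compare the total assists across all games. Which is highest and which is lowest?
SELECT game, SUM(assists)
FROM scores
GROUP BY game
ORDER BY SUM(assists)

All groups:
  Volleyball: 2
  Hockey: 21
  Soccer: 46

Highest: Soccer (46)
Lowest: Volleyball (2)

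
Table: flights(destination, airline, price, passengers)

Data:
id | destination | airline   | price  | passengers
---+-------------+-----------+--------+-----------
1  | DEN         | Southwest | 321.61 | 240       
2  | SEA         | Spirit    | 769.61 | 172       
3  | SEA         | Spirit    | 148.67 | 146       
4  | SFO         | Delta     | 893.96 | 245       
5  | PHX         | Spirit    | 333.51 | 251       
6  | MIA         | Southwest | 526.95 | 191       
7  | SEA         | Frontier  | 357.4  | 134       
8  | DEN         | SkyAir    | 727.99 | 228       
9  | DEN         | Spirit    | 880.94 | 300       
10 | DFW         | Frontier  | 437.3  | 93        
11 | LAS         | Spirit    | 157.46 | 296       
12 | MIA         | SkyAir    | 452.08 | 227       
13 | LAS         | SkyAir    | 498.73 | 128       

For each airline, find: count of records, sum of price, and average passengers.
SELECT airline,
       COUNT(*) as cnt,
       SUM(price) as total_price,
       AVG(passengers) as avg_passengers
FROM flights
GROUP BY airline

Result:
  Delta: 1 records, 893.96 total price, 245.00 avg passengers
  Frontier: 2 records, 794.70 total price, 113.50 avg passengers
  SkyAir: 3 records, 1678.80 total price, 194.33 avg passengers
  Southwest: 2 records, 848.56 total price, 215.50 avg passengers
  Spirit: 5 records, 2290.19 total price, 233.00 avg passengers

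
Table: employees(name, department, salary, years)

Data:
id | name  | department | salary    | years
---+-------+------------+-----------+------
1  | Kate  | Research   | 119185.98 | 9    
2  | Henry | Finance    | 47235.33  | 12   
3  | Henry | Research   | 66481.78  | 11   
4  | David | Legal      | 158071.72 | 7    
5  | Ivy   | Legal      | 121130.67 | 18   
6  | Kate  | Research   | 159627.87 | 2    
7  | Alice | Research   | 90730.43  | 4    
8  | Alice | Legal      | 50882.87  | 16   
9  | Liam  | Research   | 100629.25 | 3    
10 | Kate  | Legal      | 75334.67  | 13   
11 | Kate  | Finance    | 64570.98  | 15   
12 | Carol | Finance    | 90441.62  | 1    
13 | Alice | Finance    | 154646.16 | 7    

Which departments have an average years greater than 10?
SELECT department, AVG(years)
FROM employees
GROUP BY department
HAVING AVG(years) > 10

Result:
  Legal: avg=13.50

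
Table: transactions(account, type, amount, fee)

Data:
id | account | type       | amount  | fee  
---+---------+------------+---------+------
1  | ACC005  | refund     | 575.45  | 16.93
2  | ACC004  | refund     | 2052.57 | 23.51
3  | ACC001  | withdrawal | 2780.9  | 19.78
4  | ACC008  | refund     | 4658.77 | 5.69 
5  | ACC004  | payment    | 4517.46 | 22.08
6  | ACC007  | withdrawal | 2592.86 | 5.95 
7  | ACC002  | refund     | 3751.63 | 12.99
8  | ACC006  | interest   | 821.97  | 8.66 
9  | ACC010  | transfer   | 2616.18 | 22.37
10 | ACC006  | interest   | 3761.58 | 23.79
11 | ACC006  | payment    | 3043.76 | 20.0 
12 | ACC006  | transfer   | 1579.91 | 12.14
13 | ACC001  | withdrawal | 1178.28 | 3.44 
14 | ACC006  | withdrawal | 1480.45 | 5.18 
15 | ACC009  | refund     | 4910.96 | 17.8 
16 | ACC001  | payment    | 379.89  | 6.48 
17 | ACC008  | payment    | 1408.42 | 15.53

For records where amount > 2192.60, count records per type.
SELECT type, COUNT(*)
FROM transactions
WHERE amount > 2192.60
GROUP BY type

Note: WHERE filters rows before grouping.

Result:
  interest: 1
  payment: 2
  refund: 3
  transfer: 1
  withdrawal: 2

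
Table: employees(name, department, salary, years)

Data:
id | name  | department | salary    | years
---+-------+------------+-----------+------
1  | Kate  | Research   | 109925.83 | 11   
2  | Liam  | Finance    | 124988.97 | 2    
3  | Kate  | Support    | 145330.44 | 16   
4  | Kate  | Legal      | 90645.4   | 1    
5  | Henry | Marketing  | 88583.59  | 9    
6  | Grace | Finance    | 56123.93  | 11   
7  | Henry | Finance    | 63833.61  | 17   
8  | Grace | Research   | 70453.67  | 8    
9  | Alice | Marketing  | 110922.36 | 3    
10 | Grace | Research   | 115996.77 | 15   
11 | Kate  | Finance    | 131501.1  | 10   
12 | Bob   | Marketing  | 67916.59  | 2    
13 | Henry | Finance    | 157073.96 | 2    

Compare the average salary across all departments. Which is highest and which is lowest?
SELECT department, AVG(salary)
FROM employees
GROUP BY department
ORDER BY AVG(salary)

All groups:
  Marketing: 89140.85
  Legal: 90645.40
  Research: 98792.09
  Finance: 106704.31
  Support: 145330.44

Highest: Support (145330.44)
Lowest: Marketing (89140.85)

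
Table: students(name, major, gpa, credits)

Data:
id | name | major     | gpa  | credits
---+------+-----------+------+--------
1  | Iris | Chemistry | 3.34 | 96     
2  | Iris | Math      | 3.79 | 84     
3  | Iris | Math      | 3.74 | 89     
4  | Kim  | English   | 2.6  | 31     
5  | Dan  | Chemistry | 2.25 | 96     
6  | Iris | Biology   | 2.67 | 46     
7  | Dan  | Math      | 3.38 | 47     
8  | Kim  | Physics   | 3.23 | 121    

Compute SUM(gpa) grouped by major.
SELECT major, SUM(gpa) as result
FROM students
GROUP BY major

Result:
  Biology: 2.67
  Chemistry: 5.59
  English: 2.60
  Math: 10.91
  Physics: 3.23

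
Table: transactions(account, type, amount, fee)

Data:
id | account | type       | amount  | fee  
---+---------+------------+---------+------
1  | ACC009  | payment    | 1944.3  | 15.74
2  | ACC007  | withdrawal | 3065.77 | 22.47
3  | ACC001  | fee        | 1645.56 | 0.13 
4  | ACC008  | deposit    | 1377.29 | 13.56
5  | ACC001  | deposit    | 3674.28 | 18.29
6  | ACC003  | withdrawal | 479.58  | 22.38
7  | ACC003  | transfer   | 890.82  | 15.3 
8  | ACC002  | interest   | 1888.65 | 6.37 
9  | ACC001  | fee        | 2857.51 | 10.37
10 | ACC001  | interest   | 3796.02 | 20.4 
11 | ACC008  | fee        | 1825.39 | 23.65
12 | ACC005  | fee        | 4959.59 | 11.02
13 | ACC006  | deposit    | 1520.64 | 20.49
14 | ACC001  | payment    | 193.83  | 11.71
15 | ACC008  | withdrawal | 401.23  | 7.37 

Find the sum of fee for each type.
SELECT type, SUM(fee) as result
FROM transactions
GROUP BY type

Result:
  deposit: 52.34
  fee: 45.17
  interest: 26.77
  payment: 27.45
  transfer: 15.30
  withdrawal: 52.22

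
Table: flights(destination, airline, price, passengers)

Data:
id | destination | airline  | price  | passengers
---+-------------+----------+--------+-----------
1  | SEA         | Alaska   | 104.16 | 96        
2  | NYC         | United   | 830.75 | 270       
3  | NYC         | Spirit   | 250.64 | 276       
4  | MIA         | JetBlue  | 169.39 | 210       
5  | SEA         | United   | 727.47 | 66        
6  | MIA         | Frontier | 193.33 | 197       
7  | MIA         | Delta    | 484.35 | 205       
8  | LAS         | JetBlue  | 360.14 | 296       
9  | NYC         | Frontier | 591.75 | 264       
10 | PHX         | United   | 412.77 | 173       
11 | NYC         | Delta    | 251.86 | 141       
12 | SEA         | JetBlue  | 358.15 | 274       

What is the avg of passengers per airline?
SELECT airline, AVG(passengers) as result
FROM flights
GROUP BY airline

Result:
  Alaska: 96.00
  Delta: 173.00
  Frontier: 230.50
  JetBlue: 260.00
  Spirit: 276.00
  United: 169.67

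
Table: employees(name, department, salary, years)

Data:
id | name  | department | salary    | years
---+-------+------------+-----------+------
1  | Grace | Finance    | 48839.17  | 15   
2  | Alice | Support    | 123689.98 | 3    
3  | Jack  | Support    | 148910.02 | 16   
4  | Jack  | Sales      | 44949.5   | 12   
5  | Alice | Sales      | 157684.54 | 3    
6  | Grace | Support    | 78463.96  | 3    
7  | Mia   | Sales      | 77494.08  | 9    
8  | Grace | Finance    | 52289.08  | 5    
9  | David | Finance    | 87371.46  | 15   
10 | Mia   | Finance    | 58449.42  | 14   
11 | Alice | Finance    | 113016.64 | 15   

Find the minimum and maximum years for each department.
SELECT department, MIN(years), MAX(years)
FROM employees
GROUP BY department

Result:
  Finance: min=5, max=15
  Sales: min=3, max=12
  Support: min=3, max=16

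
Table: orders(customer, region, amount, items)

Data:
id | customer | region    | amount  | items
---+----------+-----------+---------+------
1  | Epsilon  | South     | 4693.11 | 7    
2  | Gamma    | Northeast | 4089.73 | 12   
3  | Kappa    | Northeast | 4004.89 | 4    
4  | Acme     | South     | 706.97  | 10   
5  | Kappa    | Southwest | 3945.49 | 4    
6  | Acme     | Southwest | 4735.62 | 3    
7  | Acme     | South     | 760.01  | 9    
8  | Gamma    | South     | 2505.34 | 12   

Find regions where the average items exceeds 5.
SELECT region, AVG(items)
FROM orders
GROUP BY region
HAVING AVG(items) > 5

Result:
  Northeast: avg=8.00
  South: avg=9.50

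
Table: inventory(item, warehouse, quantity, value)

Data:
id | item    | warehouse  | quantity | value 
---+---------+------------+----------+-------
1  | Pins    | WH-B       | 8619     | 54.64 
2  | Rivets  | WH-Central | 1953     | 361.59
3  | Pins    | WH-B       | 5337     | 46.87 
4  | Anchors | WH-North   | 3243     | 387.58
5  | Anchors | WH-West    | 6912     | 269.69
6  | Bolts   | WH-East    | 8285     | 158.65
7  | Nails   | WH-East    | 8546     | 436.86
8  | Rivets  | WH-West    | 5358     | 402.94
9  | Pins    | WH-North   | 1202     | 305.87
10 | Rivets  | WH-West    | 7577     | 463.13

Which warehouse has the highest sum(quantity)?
SELECT warehouse, SUM(quantity) as val
FROM inventory
GROUP BY warehouse
ORDER BY val DESC
LIMIT 1

Result: WH-West with sum(quantity) = 19847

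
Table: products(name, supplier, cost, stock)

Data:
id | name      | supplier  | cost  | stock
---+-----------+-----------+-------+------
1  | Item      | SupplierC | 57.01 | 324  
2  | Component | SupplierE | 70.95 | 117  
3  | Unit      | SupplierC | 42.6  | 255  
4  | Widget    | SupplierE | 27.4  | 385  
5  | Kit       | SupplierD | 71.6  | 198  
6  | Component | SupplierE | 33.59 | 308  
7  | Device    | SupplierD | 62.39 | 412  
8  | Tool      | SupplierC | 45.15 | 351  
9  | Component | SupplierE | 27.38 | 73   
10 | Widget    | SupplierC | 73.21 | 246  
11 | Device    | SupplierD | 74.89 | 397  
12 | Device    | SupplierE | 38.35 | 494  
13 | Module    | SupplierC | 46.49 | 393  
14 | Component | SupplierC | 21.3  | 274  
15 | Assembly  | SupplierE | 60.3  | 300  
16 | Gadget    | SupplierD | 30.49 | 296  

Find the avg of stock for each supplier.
SELECT supplier, AVG(stock) as result
FROM products
GROUP BY supplier

Result:
  SupplierC: 307.17
  SupplierD: 325.75
  SupplierE: 279.50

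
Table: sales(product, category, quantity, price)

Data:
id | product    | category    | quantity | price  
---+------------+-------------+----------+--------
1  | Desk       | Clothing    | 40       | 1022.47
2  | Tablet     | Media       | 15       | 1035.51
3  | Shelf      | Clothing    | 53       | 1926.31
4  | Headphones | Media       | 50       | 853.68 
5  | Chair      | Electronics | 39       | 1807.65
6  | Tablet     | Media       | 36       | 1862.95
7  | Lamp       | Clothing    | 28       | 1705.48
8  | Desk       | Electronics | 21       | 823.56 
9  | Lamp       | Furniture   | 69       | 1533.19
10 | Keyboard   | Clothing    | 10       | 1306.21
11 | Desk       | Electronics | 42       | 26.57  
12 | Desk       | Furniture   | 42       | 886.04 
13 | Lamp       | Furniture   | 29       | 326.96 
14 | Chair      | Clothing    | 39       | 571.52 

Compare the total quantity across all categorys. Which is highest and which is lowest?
SELECT category, SUM(quantity)
FROM sales
GROUP BY category
ORDER BY SUM(quantity)

All groups:
  Media: 101
  Electronics: 102
  Furniture: 140
  Clothing: 170

Highest: Clothing (170)
Lowest: Media (101)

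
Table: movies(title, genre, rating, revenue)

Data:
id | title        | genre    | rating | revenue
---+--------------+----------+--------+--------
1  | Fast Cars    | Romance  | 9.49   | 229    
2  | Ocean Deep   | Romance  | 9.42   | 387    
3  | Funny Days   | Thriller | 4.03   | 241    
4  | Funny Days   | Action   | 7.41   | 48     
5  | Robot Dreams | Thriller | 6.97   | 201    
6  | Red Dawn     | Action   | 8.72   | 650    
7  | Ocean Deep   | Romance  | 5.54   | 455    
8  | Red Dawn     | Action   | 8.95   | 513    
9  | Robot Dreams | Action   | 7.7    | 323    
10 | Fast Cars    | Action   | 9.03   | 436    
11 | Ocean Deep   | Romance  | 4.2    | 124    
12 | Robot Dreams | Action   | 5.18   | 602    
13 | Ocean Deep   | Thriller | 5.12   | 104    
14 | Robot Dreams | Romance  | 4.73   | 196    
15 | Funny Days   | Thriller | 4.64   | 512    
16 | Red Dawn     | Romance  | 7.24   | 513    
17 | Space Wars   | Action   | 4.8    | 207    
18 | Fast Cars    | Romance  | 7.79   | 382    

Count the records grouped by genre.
SELECT genre, COUNT(*) as count
FROM movies
GROUP BY genre

Result:
  Action: 7
  Romance: 7
  Thriller: 4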